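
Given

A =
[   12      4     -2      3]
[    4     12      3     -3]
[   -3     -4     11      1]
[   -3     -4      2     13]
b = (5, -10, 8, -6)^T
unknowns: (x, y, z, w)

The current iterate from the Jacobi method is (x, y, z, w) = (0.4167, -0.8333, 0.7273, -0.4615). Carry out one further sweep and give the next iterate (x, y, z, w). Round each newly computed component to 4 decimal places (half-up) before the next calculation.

(0.9310, -1.2694, 0.5799, -0.7337)

One sweep:
  x = (5 - (4)·-0.8333 - (-2)·0.7273 - (3)·-0.4615) / (12) = 0.9310
  y = (-10 - (4)·0.4167 - (3)·0.7273 - (-3)·-0.4615) / (12) = -1.2694
  z = (8 - (-3)·0.4167 - (-4)·-0.8333 - (1)·-0.4615) / (11) = 0.5799
  w = (-6 - (-3)·0.4167 - (-4)·-0.8333 - (2)·0.7273) / (13) = -0.7337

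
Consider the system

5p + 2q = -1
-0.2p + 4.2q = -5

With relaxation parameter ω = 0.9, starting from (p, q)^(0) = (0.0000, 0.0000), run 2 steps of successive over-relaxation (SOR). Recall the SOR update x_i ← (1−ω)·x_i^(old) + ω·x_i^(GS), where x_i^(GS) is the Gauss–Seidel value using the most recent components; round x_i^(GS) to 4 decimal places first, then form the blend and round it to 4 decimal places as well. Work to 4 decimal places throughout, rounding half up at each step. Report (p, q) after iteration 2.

Iteration 1:
  p: GS value = (-1 - (2)·0.0000) / (5) = -0.2000;  p ← (1−ω)·0.0000 + ω·-0.2000 = -0.1800
  q: GS value = (-5 - (-0.2)·-0.1800) / (4.2) = -1.1990;  q ← (1−ω)·0.0000 + ω·-1.1990 = -1.0791
Iteration 2:
  p: GS value = (-1 - (2)·-1.0791) / (5) = 0.2316;  p ← (1−ω)·-0.1800 + ω·0.2316 = 0.1904
  q: GS value = (-5 - (-0.2)·0.1904) / (4.2) = -1.1814;  q ← (1−ω)·-1.0791 + ω·-1.1814 = -1.1712

(0.1904, -1.1712)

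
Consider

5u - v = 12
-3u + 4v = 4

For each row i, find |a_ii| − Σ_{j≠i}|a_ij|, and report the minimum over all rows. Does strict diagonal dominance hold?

1

row 1: |5| − (1) = 4
row 2: |4| − (3) = 1
minimum over rows = 1 → strictly diagonally dominant (convergence guaranteed)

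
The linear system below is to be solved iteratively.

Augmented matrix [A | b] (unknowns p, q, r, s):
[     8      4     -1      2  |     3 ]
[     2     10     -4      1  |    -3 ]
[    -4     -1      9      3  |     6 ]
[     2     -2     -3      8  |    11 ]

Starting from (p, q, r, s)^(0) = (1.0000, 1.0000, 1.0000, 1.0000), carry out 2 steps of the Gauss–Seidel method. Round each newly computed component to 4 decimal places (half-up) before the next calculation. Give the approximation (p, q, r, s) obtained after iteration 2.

(-0.0054, -0.3613, 0.1123, 1.3281)

Iteration 1:
  p = (3 - (4)·1.0000 - (-1)·1.0000 - (2)·1.0000) / (8) = -0.2500
  q = (-3 - (2)·-0.2500 - (-4)·1.0000 - (1)·1.0000) / (10) = 0.0500
  r = (6 - (-4)·-0.2500 - (-1)·0.0500 - (3)·1.0000) / (9) = 0.2278
  s = (11 - (2)·-0.2500 - (-2)·0.0500 - (-3)·0.2278) / (8) = 1.5354
Iteration 2:
  p = (3 - (4)·0.0500 - (-1)·0.2278 - (2)·1.5354) / (8) = -0.0054
  q = (-3 - (2)·-0.0054 - (-4)·0.2278 - (1)·1.5354) / (10) = -0.3613
  r = (6 - (-4)·-0.0054 - (-1)·-0.3613 - (3)·1.5354) / (9) = 0.1123
  s = (11 - (2)·-0.0054 - (-2)·-0.3613 - (-3)·0.1123) / (8) = 1.3281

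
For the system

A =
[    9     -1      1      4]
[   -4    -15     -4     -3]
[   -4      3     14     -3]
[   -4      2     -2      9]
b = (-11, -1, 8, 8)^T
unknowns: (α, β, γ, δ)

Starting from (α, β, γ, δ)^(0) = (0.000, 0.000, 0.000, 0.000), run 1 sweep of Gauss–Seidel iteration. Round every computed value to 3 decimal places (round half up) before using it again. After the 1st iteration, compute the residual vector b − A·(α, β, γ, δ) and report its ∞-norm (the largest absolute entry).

Iteration 1:
  α = (-11 - (-1)·0.000 - (1)·0.000 - (4)·0.000) / (9) = -1.222
  β = (-1 - (-4)·-1.222 - (-4)·0.000 - (-3)·0.000) / (-15) = 0.393
  γ = (8 - (-4)·-1.222 - (3)·0.393 - (-3)·0.000) / (14) = 0.138
  δ = (8 - (-4)·-1.222 - (2)·0.393 - (-2)·0.138) / (9) = 0.289
Residual b − A·x = (-0.903, 1.426, 0.868, 0.001); ∞-norm = 1.426

1.426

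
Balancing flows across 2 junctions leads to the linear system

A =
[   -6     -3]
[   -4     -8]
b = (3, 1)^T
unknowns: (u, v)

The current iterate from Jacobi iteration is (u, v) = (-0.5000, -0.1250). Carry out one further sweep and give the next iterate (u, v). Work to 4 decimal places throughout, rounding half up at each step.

One sweep:
  u = (3 - (-3)·-0.1250) / (-6) = -0.4375
  v = (1 - (-4)·-0.5000) / (-8) = 0.1250

(-0.4375, 0.1250)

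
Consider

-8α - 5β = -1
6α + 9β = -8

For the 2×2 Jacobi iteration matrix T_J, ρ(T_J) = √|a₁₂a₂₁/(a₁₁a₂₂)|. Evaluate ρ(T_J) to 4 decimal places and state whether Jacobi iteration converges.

a₁₂a₂₁/(a₁₁a₂₂) = (-5)·(6) / ((-8)·(9)) = 0.416667
ρ = √|0.416667| = √0.416667 = 0.6455
ρ < 1, so Jacobi converges

0.6455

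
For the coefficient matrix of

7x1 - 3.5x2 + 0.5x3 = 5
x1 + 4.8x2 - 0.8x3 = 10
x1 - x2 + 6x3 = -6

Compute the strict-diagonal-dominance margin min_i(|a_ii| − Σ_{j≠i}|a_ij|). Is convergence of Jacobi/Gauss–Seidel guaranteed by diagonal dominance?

3

row 1: |7| − (3.5+0.5) = 3
row 2: |4.8| − (1+0.8) = 3
row 3: |6| − (1+1) = 4
minimum over rows = 3 → strictly diagonally dominant (convergence guaranteed)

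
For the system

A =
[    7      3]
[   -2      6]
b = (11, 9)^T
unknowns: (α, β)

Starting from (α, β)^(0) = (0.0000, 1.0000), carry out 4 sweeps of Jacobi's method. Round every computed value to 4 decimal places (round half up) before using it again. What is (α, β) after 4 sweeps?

Iteration 1:
  α = (11 - (3)·1.0000) / (7) = 1.1429
  β = (9 - (-2)·0.0000) / (6) = 1.5000
Iteration 2:
  α = (11 - (3)·1.5000) / (7) = 0.9286
  β = (9 - (-2)·1.1429) / (6) = 1.8810
Iteration 3:
  α = (11 - (3)·1.8810) / (7) = 0.7653
  β = (9 - (-2)·0.9286) / (6) = 1.8095
Iteration 4:
  α = (11 - (3)·1.8095) / (7) = 0.7959
  β = (9 - (-2)·0.7653) / (6) = 1.7551

(0.7959, 1.7551)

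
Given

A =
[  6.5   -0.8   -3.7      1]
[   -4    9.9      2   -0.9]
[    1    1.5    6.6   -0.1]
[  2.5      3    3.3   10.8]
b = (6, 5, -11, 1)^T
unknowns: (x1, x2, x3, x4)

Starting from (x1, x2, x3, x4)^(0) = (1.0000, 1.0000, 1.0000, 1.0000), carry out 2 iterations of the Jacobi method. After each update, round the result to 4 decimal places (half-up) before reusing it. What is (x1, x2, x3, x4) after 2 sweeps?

(-0.0233, 1.4401, -2.0804, 0.1530)

Iteration 1:
  x1 = (6 - (-0.8)·1.0000 - (-3.7)·1.0000 - (1)·1.0000) / (6.5) = 1.4615
  x2 = (5 - (-4)·1.0000 - (2)·1.0000 - (-0.9)·1.0000) / (9.9) = 0.7980
  x3 = (-11 - (1)·1.0000 - (1.5)·1.0000 - (-0.1)·1.0000) / (6.6) = -2.0303
  x4 = (1 - (2.5)·1.0000 - (3)·1.0000 - (3.3)·1.0000) / (10.8) = -0.7222
Iteration 2:
  x1 = (6 - (-0.8)·0.7980 - (-3.7)·-2.0303 - (1)·-0.7222) / (6.5) = -0.0233
  x2 = (5 - (-4)·1.4615 - (2)·-2.0303 - (-0.9)·-0.7222) / (9.9) = 1.4401
  x3 = (-11 - (1)·1.4615 - (1.5)·0.7980 - (-0.1)·-0.7222) / (6.6) = -2.0804
  x4 = (1 - (2.5)·1.4615 - (3)·0.7980 - (3.3)·-2.0303) / (10.8) = 0.1530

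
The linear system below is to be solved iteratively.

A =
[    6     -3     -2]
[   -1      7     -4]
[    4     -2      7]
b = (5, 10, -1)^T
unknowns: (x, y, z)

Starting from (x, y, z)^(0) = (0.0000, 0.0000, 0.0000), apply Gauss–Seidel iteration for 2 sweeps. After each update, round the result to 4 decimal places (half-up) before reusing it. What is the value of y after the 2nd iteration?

Iteration 1:
  x = (5 - (-3)·0.0000 - (-2)·0.0000) / (6) = 0.8333
  y = (10 - (-1)·0.8333 - (-4)·0.0000) / (7) = 1.5476
  z = (-1 - (4)·0.8333 - (-2)·1.5476) / (7) = -0.1769
Iteration 2:
  x = (5 - (-3)·1.5476 - (-2)·-0.1769) / (6) = 1.5482
  y = (10 - (-1)·1.5482 - (-4)·-0.1769) / (7) = 1.5487
  z = (-1 - (4)·1.5482 - (-2)·1.5487) / (7) = -0.5851

1.5487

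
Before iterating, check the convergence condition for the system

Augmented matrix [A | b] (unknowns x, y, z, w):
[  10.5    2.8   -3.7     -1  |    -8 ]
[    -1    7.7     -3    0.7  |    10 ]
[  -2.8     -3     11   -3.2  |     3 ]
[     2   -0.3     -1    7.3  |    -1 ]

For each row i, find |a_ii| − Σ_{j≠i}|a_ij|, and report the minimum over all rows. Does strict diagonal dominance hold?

2

row 1: |10.5| − (2.8+3.7+1) = 3
row 2: |7.7| − (1+3+0.7) = 3
row 3: |11| − (2.8+3+3.2) = 2
row 4: |7.3| − (2+0.3+1) = 4
minimum over rows = 2 → strictly diagonally dominant (convergence guaranteed)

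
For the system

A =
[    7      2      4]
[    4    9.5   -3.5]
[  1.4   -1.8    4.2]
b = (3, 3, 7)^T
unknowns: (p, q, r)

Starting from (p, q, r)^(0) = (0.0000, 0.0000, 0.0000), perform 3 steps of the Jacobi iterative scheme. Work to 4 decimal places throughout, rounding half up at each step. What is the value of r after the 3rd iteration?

2.1925

Iteration 1:
  p = (3 - (2)·0.0000 - (4)·0.0000) / (7) = 0.4286
  q = (3 - (4)·0.0000 - (-3.5)·0.0000) / (9.5) = 0.3158
  r = (7 - (1.4)·0.0000 - (-1.8)·0.0000) / (4.2) = 1.6667
Iteration 2:
  p = (3 - (2)·0.3158 - (4)·1.6667) / (7) = -0.6141
  q = (3 - (4)·0.4286 - (-3.5)·1.6667) / (9.5) = 0.7494
  r = (7 - (1.4)·0.4286 - (-1.8)·0.3158) / (4.2) = 1.6591
Iteration 3:
  p = (3 - (2)·0.7494 - (4)·1.6591) / (7) = -0.7336
  q = (3 - (4)·-0.6141 - (-3.5)·1.6591) / (9.5) = 1.1856
  r = (7 - (1.4)·-0.6141 - (-1.8)·0.7494) / (4.2) = 2.1925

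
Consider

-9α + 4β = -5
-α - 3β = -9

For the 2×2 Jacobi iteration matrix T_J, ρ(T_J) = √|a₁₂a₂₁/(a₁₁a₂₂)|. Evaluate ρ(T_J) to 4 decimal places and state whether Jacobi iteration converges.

a₁₂a₂₁/(a₁₁a₂₂) = (4)·(-1) / ((-9)·(-3)) = -0.148148
ρ = √|-0.148148| = √0.148148 = 0.3849
ρ < 1, so Jacobi converges

0.3849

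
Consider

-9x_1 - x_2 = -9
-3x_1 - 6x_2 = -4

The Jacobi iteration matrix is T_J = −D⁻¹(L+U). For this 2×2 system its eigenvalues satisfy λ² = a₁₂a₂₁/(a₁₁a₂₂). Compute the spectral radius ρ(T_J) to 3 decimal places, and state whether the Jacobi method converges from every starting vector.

a₁₂a₂₁/(a₁₁a₂₂) = (-1)·(-3) / ((-9)·(-6)) = 0.055556
ρ = √|0.055556| = √0.055556 = 0.236
ρ < 1, so Jacobi converges

0.236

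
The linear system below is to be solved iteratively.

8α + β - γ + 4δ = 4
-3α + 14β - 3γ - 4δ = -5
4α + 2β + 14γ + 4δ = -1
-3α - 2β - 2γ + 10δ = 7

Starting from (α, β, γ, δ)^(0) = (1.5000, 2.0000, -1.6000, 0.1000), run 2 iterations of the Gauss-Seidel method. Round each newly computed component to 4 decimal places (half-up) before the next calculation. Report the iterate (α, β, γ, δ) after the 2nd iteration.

(0.3010, -0.1321, -0.3000, 0.7039)

Iteration 1:
  α = (4 - (1)·2.0000 - (-1)·-1.6000 - (4)·0.1000) / (8) = 0.0000
  β = (-5 - (-3)·0.0000 - (-3)·-1.6000 - (-4)·0.1000) / (14) = -0.6714
  γ = (-1 - (4)·0.0000 - (2)·-0.6714 - (4)·0.1000) / (14) = -0.0041
  δ = (7 - (-3)·0.0000 - (-2)·-0.6714 - (-2)·-0.0041) / (10) = 0.5649
Iteration 2:
  α = (4 - (1)·-0.6714 - (-1)·-0.0041 - (4)·0.5649) / (8) = 0.3010
  β = (-5 - (-3)·0.3010 - (-3)·-0.0041 - (-4)·0.5649) / (14) = -0.1321
  γ = (-1 - (4)·0.3010 - (2)·-0.1321 - (4)·0.5649) / (14) = -0.3000
  δ = (7 - (-3)·0.3010 - (-2)·-0.1321 - (-2)·-0.3000) / (10) = 0.7039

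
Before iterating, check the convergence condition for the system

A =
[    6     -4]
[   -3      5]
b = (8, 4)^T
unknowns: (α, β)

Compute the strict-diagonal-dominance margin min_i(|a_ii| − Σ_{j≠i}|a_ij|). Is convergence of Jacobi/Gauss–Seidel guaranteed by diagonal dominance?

row 1: |6| − (4) = 2
row 2: |5| − (3) = 2
minimum over rows = 2 → strictly diagonally dominant (convergence guaranteed)

2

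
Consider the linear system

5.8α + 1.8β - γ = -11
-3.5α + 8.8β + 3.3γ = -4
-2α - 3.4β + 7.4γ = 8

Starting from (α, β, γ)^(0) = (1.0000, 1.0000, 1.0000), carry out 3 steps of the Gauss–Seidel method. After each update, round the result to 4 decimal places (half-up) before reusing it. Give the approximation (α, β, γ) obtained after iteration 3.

Iteration 1:
  α = (-11 - (1.8)·1.0000 - (-1)·1.0000) / (5.8) = -2.0345
  β = (-4 - (-3.5)·-2.0345 - (3.3)·1.0000) / (8.8) = -1.6387
  γ = (8 - (-2)·-2.0345 - (-3.4)·-1.6387) / (7.4) = -0.2217
Iteration 2:
  α = (-11 - (1.8)·-1.6387 - (-1)·-0.2217) / (5.8) = -1.4262
  β = (-4 - (-3.5)·-1.4262 - (3.3)·-0.2217) / (8.8) = -0.9386
  γ = (8 - (-2)·-1.4262 - (-3.4)·-0.9386) / (7.4) = 0.2644
Iteration 3:
  α = (-11 - (1.8)·-0.9386 - (-1)·0.2644) / (5.8) = -1.5597
  β = (-4 - (-3.5)·-1.5597 - (3.3)·0.2644) / (8.8) = -1.1740
  γ = (8 - (-2)·-1.5597 - (-3.4)·-1.1740) / (7.4) = 0.1201

(-1.5597, -1.1740, 0.1201)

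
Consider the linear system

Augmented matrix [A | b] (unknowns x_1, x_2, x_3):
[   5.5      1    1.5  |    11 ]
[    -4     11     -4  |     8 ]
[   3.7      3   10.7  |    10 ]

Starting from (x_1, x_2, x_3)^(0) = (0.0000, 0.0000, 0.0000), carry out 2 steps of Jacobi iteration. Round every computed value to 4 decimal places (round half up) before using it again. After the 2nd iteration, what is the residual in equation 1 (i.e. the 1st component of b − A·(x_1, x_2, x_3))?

0.2760

Iteration 1:
  x_1 = (11 - (1)·0.0000 - (1.5)·0.0000) / (5.5) = 2.0000
  x_2 = (8 - (-4)·0.0000 - (-4)·0.0000) / (11) = 0.7273
  x_3 = (10 - (3.7)·0.0000 - (3)·0.0000) / (10.7) = 0.9346
Iteration 2:
  x_1 = (11 - (1)·0.7273 - (1.5)·0.9346) / (5.5) = 1.6129
  x_2 = (8 - (-4)·2.0000 - (-4)·0.9346) / (11) = 1.7944
  x_3 = (10 - (3.7)·2.0000 - (3)·0.7273) / (10.7) = 0.0391
Residual b − A·x = (0.2760, -5.1304, -1.7693)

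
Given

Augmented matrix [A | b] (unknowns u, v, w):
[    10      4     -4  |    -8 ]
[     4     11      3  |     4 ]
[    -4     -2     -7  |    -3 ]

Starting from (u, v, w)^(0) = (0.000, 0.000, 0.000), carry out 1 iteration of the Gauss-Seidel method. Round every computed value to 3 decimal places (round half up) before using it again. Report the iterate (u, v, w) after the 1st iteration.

(-0.800, 0.655, 0.699)

Iteration 1:
  u = (-8 - (4)·0.000 - (-4)·0.000) / (10) = -0.800
  v = (4 - (4)·-0.800 - (3)·0.000) / (11) = 0.655
  w = (-3 - (-4)·-0.800 - (-2)·0.655) / (-7) = 0.699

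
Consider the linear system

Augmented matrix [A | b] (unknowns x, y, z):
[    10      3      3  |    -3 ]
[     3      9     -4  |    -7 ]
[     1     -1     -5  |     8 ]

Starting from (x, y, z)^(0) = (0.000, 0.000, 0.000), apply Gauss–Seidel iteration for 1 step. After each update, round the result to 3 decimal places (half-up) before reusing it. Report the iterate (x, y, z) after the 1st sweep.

(-0.300, -0.678, -1.524)

Iteration 1:
  x = (-3 - (3)·0.000 - (3)·0.000) / (10) = -0.300
  y = (-7 - (3)·-0.300 - (-4)·0.000) / (9) = -0.678
  z = (8 - (1)·-0.300 - (-1)·-0.678) / (-5) = -1.524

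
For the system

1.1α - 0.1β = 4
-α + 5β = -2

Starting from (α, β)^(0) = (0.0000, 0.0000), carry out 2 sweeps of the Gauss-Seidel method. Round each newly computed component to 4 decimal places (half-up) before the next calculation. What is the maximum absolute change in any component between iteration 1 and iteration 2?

0.0297

Iteration 1:
  α = (4 - (-0.1)·0.0000) / (1.1) = 3.6364
  β = (-2 - (-1)·3.6364) / (5) = 0.3273
Iteration 2:
  α = (4 - (-0.1)·0.3273) / (1.1) = 3.6661
  β = (-2 - (-1)·3.6661) / (5) = 0.3332
Change: (0.0297, 0.0059) → max |·| = 0.0297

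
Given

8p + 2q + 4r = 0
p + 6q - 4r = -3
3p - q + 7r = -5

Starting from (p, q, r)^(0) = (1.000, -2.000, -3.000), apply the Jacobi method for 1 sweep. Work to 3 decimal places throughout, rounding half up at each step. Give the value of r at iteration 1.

Iteration 1:
  p = (0 - (2)·-2.000 - (4)·-3.000) / (8) = 2.000
  q = (-3 - (1)·1.000 - (-4)·-3.000) / (6) = -2.667
  r = (-5 - (3)·1.000 - (-1)·-2.000) / (7) = -1.429

-1.429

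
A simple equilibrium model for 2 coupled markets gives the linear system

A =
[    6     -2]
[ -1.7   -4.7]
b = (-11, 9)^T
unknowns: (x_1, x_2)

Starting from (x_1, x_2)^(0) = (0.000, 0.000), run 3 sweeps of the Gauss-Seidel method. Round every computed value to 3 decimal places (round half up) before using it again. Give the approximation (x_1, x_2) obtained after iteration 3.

(-2.200, -1.119)

Iteration 1:
  x_1 = (-11 - (-2)·0.000) / (6) = -1.833
  x_2 = (9 - (-1.7)·-1.833) / (-4.7) = -1.252
Iteration 2:
  x_1 = (-11 - (-2)·-1.252) / (6) = -2.251
  x_2 = (9 - (-1.7)·-2.251) / (-4.7) = -1.101
Iteration 3:
  x_1 = (-11 - (-2)·-1.101) / (6) = -2.200
  x_2 = (9 - (-1.7)·-2.200) / (-4.7) = -1.119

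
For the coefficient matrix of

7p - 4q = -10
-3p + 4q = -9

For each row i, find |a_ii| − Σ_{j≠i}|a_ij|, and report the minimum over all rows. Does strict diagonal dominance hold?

row 1: |7| − (4) = 3
row 2: |4| − (3) = 1
minimum over rows = 1 → strictly diagonally dominant (convergence guaranteed)

1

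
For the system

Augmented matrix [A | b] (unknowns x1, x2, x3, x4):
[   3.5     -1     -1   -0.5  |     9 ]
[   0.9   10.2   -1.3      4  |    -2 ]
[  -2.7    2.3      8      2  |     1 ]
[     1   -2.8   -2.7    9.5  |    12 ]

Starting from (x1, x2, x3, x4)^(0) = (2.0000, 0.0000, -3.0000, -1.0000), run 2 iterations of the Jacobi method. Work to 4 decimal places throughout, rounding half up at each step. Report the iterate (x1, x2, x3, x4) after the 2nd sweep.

(2.7964, -0.2793, 0.7096, 1.2893)

Iteration 1:
  x1 = (9 - (-1)·0.0000 - (-1)·-3.0000 - (-0.5)·-1.0000) / (3.5) = 1.5714
  x2 = (-2 - (0.9)·2.0000 - (-1.3)·-3.0000 - (4)·-1.0000) / (10.2) = -0.3627
  x3 = (1 - (-2.7)·2.0000 - (2.3)·0.0000 - (2)·-1.0000) / (8) = 1.0500
  x4 = (12 - (1)·2.0000 - (-2.8)·0.0000 - (-2.7)·-3.0000) / (9.5) = 0.2000
Iteration 2:
  x1 = (9 - (-1)·-0.3627 - (-1)·1.0500 - (-0.5)·0.2000) / (3.5) = 2.7964
  x2 = (-2 - (0.9)·1.5714 - (-1.3)·1.0500 - (4)·0.2000) / (10.2) = -0.2793
  x3 = (1 - (-2.7)·1.5714 - (2.3)·-0.3627 - (2)·0.2000) / (8) = 0.7096
  x4 = (12 - (1)·1.5714 - (-2.8)·-0.3627 - (-2.7)·1.0500) / (9.5) = 1.2893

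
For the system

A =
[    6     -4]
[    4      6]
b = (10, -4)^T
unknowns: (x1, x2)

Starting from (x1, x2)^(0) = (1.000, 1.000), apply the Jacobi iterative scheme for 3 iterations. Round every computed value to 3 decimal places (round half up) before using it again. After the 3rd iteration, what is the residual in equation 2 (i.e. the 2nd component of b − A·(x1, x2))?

Iteration 1:
  x1 = (10 - (-4)·1.000) / (6) = 2.333
  x2 = (-4 - (4)·1.000) / (6) = -1.333
Iteration 2:
  x1 = (10 - (-4)·-1.333) / (6) = 0.778
  x2 = (-4 - (4)·2.333) / (6) = -2.222
Iteration 3:
  x1 = (10 - (-4)·-2.222) / (6) = 0.185
  x2 = (-4 - (4)·0.778) / (6) = -1.185
Residual b − A·x = (4.150, 2.370)

2.370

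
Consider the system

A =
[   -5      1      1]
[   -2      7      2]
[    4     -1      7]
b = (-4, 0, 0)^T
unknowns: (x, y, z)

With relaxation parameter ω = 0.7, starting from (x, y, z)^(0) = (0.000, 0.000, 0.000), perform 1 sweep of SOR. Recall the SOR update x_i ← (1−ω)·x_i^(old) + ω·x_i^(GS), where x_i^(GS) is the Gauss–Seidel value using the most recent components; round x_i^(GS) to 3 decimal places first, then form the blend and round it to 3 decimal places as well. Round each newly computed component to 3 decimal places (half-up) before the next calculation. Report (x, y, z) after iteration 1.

(0.560, 0.112, -0.213)

Iteration 1:
  x: GS value = (-4 - (1)·0.000 - (1)·0.000) / (-5) = 0.800;  x ← (1−ω)·0.000 + ω·0.800 = 0.560
  y: GS value = (0 - (-2)·0.560 - (2)·0.000) / (7) = 0.160;  y ← (1−ω)·0.000 + ω·0.160 = 0.112
  z: GS value = (0 - (4)·0.560 - (-1)·0.112) / (7) = -0.304;  z ← (1−ω)·0.000 + ω·-0.304 = -0.213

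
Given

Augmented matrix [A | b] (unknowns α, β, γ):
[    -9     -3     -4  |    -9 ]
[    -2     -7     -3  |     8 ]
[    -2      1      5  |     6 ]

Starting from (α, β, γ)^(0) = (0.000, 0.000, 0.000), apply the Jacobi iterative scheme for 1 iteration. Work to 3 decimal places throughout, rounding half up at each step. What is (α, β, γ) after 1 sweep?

Iteration 1:
  α = (-9 - (-3)·0.000 - (-4)·0.000) / (-9) = 1.000
  β = (8 - (-2)·0.000 - (-3)·0.000) / (-7) = -1.143
  γ = (6 - (-2)·0.000 - (1)·0.000) / (5) = 1.200

(1.000, -1.143, 1.200)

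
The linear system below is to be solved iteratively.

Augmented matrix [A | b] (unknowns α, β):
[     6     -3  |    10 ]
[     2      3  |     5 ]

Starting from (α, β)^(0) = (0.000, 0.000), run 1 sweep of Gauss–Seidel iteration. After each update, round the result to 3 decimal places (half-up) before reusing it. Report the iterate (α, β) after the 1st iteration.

(1.667, 0.555)

Iteration 1:
  α = (10 - (-3)·0.000) / (6) = 1.667
  β = (5 - (2)·1.667) / (3) = 0.555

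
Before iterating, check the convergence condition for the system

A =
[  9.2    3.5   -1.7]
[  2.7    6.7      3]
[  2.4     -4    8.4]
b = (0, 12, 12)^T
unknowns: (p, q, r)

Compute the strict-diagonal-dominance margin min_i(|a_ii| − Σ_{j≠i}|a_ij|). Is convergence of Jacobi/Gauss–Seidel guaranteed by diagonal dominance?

1

row 1: |9.2| − (3.5+1.7) = 4
row 2: |6.7| − (2.7+3) = 1
row 3: |8.4| − (2.4+4) = 2
minimum over rows = 1 → strictly diagonally dominant (convergence guaranteed)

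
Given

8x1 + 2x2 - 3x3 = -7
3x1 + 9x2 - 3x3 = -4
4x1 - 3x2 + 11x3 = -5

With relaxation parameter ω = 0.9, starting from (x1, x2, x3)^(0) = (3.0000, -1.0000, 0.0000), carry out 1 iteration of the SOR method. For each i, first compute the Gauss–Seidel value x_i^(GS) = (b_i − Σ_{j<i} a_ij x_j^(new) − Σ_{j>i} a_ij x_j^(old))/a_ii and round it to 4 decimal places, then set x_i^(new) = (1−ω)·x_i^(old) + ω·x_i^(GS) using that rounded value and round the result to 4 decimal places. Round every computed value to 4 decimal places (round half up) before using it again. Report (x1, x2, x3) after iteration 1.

Iteration 1:
  x1: GS value = (-7 - (2)·-1.0000 - (-3)·0.0000) / (8) = -0.6250;  x1 ← (1−ω)·3.0000 + ω·-0.6250 = -0.2625
  x2: GS value = (-4 - (3)·-0.2625 - (-3)·0.0000) / (9) = -0.3569;  x2 ← (1−ω)·-1.0000 + ω·-0.3569 = -0.4212
  x3: GS value = (-5 - (4)·-0.2625 - (-3)·-0.4212) / (11) = -0.4740;  x3 ← (1−ω)·0.0000 + ω·-0.4740 = -0.4266

(-0.2625, -0.4212, -0.4266)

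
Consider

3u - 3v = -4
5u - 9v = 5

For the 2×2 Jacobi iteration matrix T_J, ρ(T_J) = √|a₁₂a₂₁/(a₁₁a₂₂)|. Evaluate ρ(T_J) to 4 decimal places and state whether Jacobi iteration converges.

a₁₂a₂₁/(a₁₁a₂₂) = (-3)·(5) / ((3)·(-9)) = 0.555556
ρ = √|0.555556| = √0.555556 = 0.7454
ρ < 1, so Jacobi converges

0.7454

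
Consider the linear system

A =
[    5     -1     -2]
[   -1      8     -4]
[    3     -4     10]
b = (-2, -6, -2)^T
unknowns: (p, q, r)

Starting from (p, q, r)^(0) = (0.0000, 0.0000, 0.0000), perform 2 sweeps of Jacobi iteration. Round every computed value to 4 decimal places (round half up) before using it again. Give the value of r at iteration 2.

Iteration 1:
  p = (-2 - (-1)·0.0000 - (-2)·0.0000) / (5) = -0.4000
  q = (-6 - (-1)·0.0000 - (-4)·0.0000) / (8) = -0.7500
  r = (-2 - (3)·0.0000 - (-4)·0.0000) / (10) = -0.2000
Iteration 2:
  p = (-2 - (-1)·-0.7500 - (-2)·-0.2000) / (5) = -0.6300
  q = (-6 - (-1)·-0.4000 - (-4)·-0.2000) / (8) = -0.9000
  r = (-2 - (3)·-0.4000 - (-4)·-0.7500) / (10) = -0.3800

-0.3800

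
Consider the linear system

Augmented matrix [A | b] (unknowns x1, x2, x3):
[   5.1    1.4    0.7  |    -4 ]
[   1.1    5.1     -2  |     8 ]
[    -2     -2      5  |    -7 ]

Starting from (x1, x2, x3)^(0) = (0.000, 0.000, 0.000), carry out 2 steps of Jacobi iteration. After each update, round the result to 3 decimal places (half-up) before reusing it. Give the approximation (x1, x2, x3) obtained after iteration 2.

Iteration 1:
  x1 = (-4 - (1.4)·0.000 - (0.7)·0.000) / (5.1) = -0.784
  x2 = (8 - (1.1)·0.000 - (-2)·0.000) / (5.1) = 1.569
  x3 = (-7 - (-2)·0.000 - (-2)·0.000) / (5) = -1.400
Iteration 2:
  x1 = (-4 - (1.4)·1.569 - (0.7)·-1.400) / (5.1) = -1.023
  x2 = (8 - (1.1)·-0.784 - (-2)·-1.400) / (5.1) = 1.189
  x3 = (-7 - (-2)·-0.784 - (-2)·1.569) / (5) = -1.086

(-1.023, 1.189, -1.086)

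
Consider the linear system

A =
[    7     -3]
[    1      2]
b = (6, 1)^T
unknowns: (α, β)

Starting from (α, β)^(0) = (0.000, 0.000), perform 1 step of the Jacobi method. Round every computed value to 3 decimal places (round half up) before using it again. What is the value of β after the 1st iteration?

0.500

Iteration 1:
  α = (6 - (-3)·0.000) / (7) = 0.857
  β = (1 - (1)·0.000) / (2) = 0.500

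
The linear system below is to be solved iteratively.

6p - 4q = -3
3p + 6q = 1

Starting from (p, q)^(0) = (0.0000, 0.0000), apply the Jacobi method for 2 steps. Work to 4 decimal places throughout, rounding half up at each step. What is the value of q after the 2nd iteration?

0.4167

Iteration 1:
  p = (-3 - (-4)·0.0000) / (6) = -0.5000
  q = (1 - (3)·0.0000) / (6) = 0.1667
Iteration 2:
  p = (-3 - (-4)·0.1667) / (6) = -0.3889
  q = (1 - (3)·-0.5000) / (6) = 0.4167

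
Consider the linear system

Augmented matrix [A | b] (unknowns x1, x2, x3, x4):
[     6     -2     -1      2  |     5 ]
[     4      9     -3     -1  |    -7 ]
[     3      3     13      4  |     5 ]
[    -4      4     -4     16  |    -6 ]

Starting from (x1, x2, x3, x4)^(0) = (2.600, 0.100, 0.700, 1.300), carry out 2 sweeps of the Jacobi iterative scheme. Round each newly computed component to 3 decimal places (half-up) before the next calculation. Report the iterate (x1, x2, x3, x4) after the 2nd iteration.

(0.067, -1.188, 0.486, -0.008)

Iteration 1:
  x1 = (5 - (-2)·0.100 - (-1)·0.700 - (2)·1.300) / (6) = 0.550
  x2 = (-7 - (4)·2.600 - (-3)·0.700 - (-1)·1.300) / (9) = -1.556
  x3 = (5 - (3)·2.600 - (3)·0.100 - (4)·1.300) / (13) = -0.638
  x4 = (-6 - (-4)·2.600 - (4)·0.100 - (-4)·0.700) / (16) = 0.425
Iteration 2:
  x1 = (5 - (-2)·-1.556 - (-1)·-0.638 - (2)·0.425) / (6) = 0.067
  x2 = (-7 - (4)·0.550 - (-3)·-0.638 - (-1)·0.425) / (9) = -1.188
  x3 = (5 - (3)·0.550 - (3)·-1.556 - (4)·0.425) / (13) = 0.486
  x4 = (-6 - (-4)·0.550 - (4)·-1.556 - (-4)·-0.638) / (16) = -0.008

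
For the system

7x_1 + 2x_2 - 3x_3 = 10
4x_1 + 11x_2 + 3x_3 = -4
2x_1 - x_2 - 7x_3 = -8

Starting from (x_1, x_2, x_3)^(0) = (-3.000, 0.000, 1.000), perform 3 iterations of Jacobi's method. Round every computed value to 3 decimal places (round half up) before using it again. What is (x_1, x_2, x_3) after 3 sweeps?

Iteration 1:
  x_1 = (10 - (2)·0.000 - (-3)·1.000) / (7) = 1.857
  x_2 = (-4 - (4)·-3.000 - (3)·1.000) / (11) = 0.455
  x_3 = (-8 - (2)·-3.000 - (-1)·0.000) / (-7) = 0.286
Iteration 2:
  x_1 = (10 - (2)·0.455 - (-3)·0.286) / (7) = 1.421
  x_2 = (-4 - (4)·1.857 - (3)·0.286) / (11) = -1.117
  x_3 = (-8 - (2)·1.857 - (-1)·0.455) / (-7) = 1.608
Iteration 3:
  x_1 = (10 - (2)·-1.117 - (-3)·1.608) / (7) = 2.437
  x_2 = (-4 - (4)·1.421 - (3)·1.608) / (11) = -1.319
  x_3 = (-8 - (2)·1.421 - (-1)·-1.117) / (-7) = 1.708

(2.437, -1.319, 1.708)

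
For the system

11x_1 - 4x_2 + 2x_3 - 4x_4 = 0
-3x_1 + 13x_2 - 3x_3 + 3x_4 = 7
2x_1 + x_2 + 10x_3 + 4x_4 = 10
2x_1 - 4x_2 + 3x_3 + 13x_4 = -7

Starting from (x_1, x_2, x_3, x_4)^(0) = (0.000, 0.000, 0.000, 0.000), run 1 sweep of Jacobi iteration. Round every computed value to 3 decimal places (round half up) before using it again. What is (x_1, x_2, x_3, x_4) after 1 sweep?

(0.000, 0.538, 1.000, -0.538)

Iteration 1:
  x_1 = (0 - (-4)·0.000 - (2)·0.000 - (-4)·0.000) / (11) = 0.000
  x_2 = (7 - (-3)·0.000 - (-3)·0.000 - (3)·0.000) / (13) = 0.538
  x_3 = (10 - (2)·0.000 - (1)·0.000 - (4)·0.000) / (10) = 1.000
  x_4 = (-7 - (2)·0.000 - (-4)·0.000 - (3)·0.000) / (13) = -0.538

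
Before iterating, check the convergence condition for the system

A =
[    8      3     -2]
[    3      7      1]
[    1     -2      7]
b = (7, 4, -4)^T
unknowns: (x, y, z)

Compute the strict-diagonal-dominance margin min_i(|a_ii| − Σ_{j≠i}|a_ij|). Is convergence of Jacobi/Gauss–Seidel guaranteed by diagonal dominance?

row 1: |8| − (3+2) = 3
row 2: |7| − (3+1) = 3
row 3: |7| − (1+2) = 4
minimum over rows = 3 → strictly diagonally dominant (convergence guaranteed)

3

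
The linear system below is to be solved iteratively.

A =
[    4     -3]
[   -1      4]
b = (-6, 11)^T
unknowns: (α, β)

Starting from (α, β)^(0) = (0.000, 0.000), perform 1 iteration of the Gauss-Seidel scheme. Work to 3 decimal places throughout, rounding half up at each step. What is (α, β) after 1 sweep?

(-1.500, 2.375)

Iteration 1:
  α = (-6 - (-3)·0.000) / (4) = -1.500
  β = (11 - (-1)·-1.500) / (4) = 2.375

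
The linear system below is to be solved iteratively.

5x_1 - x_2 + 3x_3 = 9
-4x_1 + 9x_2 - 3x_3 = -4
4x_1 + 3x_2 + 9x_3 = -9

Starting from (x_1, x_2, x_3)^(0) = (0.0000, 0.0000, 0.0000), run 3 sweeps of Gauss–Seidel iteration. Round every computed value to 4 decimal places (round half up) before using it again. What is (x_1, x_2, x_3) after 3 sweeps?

(3.3096, 0.2166, -2.5431)

Iteration 1:
  x_1 = (9 - (-1)·0.0000 - (3)·0.0000) / (5) = 1.8000
  x_2 = (-4 - (-4)·1.8000 - (-3)·0.0000) / (9) = 0.3556
  x_3 = (-9 - (4)·1.8000 - (3)·0.3556) / (9) = -1.9185
Iteration 2:
  x_1 = (9 - (-1)·0.3556 - (3)·-1.9185) / (5) = 3.0222
  x_2 = (-4 - (-4)·3.0222 - (-3)·-1.9185) / (9) = 0.2593
  x_3 = (-9 - (4)·3.0222 - (3)·0.2593) / (9) = -2.4296
Iteration 3:
  x_1 = (9 - (-1)·0.2593 - (3)·-2.4296) / (5) = 3.3096
  x_2 = (-4 - (-4)·3.3096 - (-3)·-2.4296) / (9) = 0.2166
  x_3 = (-9 - (4)·3.3096 - (3)·0.2166) / (9) = -2.5431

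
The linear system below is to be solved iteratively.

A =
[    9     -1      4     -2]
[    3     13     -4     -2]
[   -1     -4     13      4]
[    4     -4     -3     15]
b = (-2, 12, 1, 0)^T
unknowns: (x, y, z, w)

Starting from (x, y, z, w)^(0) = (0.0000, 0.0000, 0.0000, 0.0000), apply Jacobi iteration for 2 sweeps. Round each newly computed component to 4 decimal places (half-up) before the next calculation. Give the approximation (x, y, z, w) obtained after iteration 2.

Iteration 1:
  x = (-2 - (-1)·0.0000 - (4)·0.0000 - (-2)·0.0000) / (9) = -0.2222
  y = (12 - (3)·0.0000 - (-4)·0.0000 - (-2)·0.0000) / (13) = 0.9231
  z = (1 - (-1)·0.0000 - (-4)·0.0000 - (4)·0.0000) / (13) = 0.0769
  w = (0 - (4)·0.0000 - (-4)·0.0000 - (-3)·0.0000) / (15) = 0.0000
Iteration 2:
  x = (-2 - (-1)·0.9231 - (4)·0.0769 - (-2)·0.0000) / (9) = -0.1538
  y = (12 - (3)·-0.2222 - (-4)·0.0769 - (-2)·0.0000) / (13) = 0.9980
  z = (1 - (-1)·-0.2222 - (-4)·0.9231 - (4)·0.0000) / (13) = 0.3439
  w = (0 - (4)·-0.2222 - (-4)·0.9231 - (-3)·0.0769) / (15) = 0.3208

(-0.1538, 0.9980, 0.3439, 0.3208)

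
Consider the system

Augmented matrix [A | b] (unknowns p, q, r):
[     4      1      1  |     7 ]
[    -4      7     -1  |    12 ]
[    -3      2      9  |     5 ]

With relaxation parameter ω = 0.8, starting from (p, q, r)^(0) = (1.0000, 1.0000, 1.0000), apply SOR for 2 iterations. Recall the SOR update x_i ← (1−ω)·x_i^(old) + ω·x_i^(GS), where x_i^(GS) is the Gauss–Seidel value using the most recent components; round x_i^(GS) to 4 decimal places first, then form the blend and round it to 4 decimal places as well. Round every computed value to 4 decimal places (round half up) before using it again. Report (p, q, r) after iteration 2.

Iteration 1:
  p: GS value = (7 - (1)·1.0000 - (1)·1.0000) / (4) = 1.2500;  p ← (1−ω)·1.0000 + ω·1.2500 = 1.2000
  q: GS value = (12 - (-4)·1.2000 - (-1)·1.0000) / (7) = 2.5429;  q ← (1−ω)·1.0000 + ω·2.5429 = 2.2343
  r: GS value = (5 - (-3)·1.2000 - (2)·2.2343) / (9) = 0.4590;  r ← (1−ω)·1.0000 + ω·0.4590 = 0.5672
Iteration 2:
  p: GS value = (7 - (1)·2.2343 - (1)·0.5672) / (4) = 1.0496;  p ← (1−ω)·1.2000 + ω·1.0496 = 1.0797
  q: GS value = (12 - (-4)·1.0797 - (-1)·0.5672) / (7) = 2.4123;  q ← (1−ω)·2.2343 + ω·2.4123 = 2.3767
  r: GS value = (5 - (-3)·1.0797 - (2)·2.3767) / (9) = 0.3873;  r ← (1−ω)·0.5672 + ω·0.3873 = 0.4233

(1.0797, 2.3767, 0.4233)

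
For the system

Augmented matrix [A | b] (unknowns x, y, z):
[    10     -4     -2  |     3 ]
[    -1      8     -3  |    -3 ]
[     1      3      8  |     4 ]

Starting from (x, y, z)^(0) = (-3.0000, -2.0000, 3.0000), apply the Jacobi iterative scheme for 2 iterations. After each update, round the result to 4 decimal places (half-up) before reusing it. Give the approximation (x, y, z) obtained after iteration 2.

(0.7750, 0.2469, 0.3469)

Iteration 1:
  x = (3 - (-4)·-2.0000 - (-2)·3.0000) / (10) = 0.1000
  y = (-3 - (-1)·-3.0000 - (-3)·3.0000) / (8) = 0.3750
  z = (4 - (1)·-3.0000 - (3)·-2.0000) / (8) = 1.6250
Iteration 2:
  x = (3 - (-4)·0.3750 - (-2)·1.6250) / (10) = 0.7750
  y = (-3 - (-1)·0.1000 - (-3)·1.6250) / (8) = 0.2469
  z = (4 - (1)·0.1000 - (3)·0.3750) / (8) = 0.3469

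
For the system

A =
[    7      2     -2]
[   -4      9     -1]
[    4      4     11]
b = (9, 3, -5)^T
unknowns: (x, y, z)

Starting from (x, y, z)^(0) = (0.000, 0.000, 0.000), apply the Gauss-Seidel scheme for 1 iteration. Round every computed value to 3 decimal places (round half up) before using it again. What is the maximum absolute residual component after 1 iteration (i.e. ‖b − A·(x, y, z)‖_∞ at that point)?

Iteration 1:
  x = (9 - (2)·0.000 - (-2)·0.000) / (7) = 1.286
  y = (3 - (-4)·1.286 - (-1)·0.000) / (9) = 0.905
  z = (-5 - (4)·1.286 - (4)·0.905) / (11) = -1.251
Residual b − A·x = (-4.314, -1.252, -0.003); ∞-norm = 4.314

4.314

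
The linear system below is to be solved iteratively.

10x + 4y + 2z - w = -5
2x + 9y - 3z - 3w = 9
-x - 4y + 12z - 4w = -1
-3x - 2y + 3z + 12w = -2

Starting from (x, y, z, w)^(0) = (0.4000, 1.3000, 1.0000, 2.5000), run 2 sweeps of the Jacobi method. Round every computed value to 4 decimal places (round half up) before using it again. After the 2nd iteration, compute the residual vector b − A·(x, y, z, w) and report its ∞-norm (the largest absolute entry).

3.6425

Iteration 1:
  x = (-5 - (4)·1.3000 - (2)·1.0000 - (-1)·2.5000) / (10) = -0.9700
  y = (9 - (2)·0.4000 - (-3)·1.0000 - (-3)·2.5000) / (9) = 2.0778
  z = (-1 - (-1)·0.4000 - (-4)·1.3000 - (-4)·2.5000) / (12) = 1.2167
  w = (-2 - (-3)·0.4000 - (-2)·1.3000 - (3)·1.0000) / (12) = -0.1000
Iteration 2:
  x = (-5 - (4)·2.0778 - (2)·1.2167 - (-1)·-0.1000) / (10) = -1.5845
  y = (9 - (2)·-0.9700 - (-3)·1.2167 - (-3)·-0.1000) / (9) = 1.5878
  z = (-1 - (-1)·-0.9700 - (-4)·2.0778 - (-4)·-0.1000) / (12) = 0.4951
  w = (-2 - (-3)·-0.9700 - (-2)·2.0778 - (3)·1.2167) / (12) = -0.3670
Residual b − A·x = (3.1366, -1.7369, -3.6425, -0.6592); ∞-norm = 3.6425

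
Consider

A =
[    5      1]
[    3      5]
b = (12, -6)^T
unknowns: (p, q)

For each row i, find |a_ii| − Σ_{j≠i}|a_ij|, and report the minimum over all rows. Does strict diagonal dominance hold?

2

row 1: |5| − (1) = 4
row 2: |5| − (3) = 2
minimum over rows = 2 → strictly diagonally dominant (convergence guaranteed)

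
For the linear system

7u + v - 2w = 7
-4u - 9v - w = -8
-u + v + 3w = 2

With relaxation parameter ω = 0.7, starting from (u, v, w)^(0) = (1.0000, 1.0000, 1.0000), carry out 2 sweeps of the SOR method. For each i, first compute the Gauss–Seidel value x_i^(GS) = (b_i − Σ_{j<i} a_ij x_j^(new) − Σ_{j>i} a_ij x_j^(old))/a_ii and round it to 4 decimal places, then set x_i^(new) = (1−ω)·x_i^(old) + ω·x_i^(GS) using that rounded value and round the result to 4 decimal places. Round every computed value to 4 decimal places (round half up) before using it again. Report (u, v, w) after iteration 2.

Iteration 1:
  u: GS value = (7 - (1)·1.0000 - (-2)·1.0000) / (7) = 1.1429;  u ← (1−ω)·1.0000 + ω·1.1429 = 1.1000
  v: GS value = (-8 - (-4)·1.1000 - (-1)·1.0000) / (-9) = 0.2889;  v ← (1−ω)·1.0000 + ω·0.2889 = 0.5022
  w: GS value = (2 - (-1)·1.1000 - (1)·0.5022) / (3) = 0.8659;  w ← (1−ω)·1.0000 + ω·0.8659 = 0.9061
Iteration 2:
  u: GS value = (7 - (1)·0.5022 - (-2)·0.9061) / (7) = 1.1871;  u ← (1−ω)·1.1000 + ω·1.1871 = 1.1610
  v: GS value = (-8 - (-4)·1.1610 - (-1)·0.9061) / (-9) = 0.2722;  v ← (1−ω)·0.5022 + ω·0.2722 = 0.3412
  w: GS value = (2 - (-1)·1.1610 - (1)·0.3412) / (3) = 0.9399;  w ← (1−ω)·0.9061 + ω·0.9399 = 0.9298

(1.1610, 0.3412, 0.9298)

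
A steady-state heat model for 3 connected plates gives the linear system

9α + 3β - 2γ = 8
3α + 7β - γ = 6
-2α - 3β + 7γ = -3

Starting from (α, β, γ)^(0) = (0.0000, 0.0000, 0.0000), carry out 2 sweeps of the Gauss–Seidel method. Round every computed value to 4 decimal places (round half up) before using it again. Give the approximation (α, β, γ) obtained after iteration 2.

(0.7367, 0.5456, 0.0157)

Iteration 1:
  α = (8 - (3)·0.0000 - (-2)·0.0000) / (9) = 0.8889
  β = (6 - (3)·0.8889 - (-1)·0.0000) / (7) = 0.4762
  γ = (-3 - (-2)·0.8889 - (-3)·0.4762) / (7) = 0.0295
Iteration 2:
  α = (8 - (3)·0.4762 - (-2)·0.0295) / (9) = 0.7367
  β = (6 - (3)·0.7367 - (-1)·0.0295) / (7) = 0.5456
  γ = (-3 - (-2)·0.7367 - (-3)·0.5456) / (7) = 0.0157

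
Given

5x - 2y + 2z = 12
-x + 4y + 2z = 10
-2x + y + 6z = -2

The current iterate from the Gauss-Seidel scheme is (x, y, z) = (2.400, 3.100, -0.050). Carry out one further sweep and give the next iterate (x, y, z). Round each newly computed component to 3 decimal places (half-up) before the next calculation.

One sweep:
  x = (12 - (-2)·3.100 - (2)·-0.050) / (5) = 3.660
  y = (10 - (-1)·3.660 - (2)·-0.050) / (4) = 3.440
  z = (-2 - (-2)·3.660 - (1)·3.440) / (6) = 0.313

(3.660, 3.440, 0.313)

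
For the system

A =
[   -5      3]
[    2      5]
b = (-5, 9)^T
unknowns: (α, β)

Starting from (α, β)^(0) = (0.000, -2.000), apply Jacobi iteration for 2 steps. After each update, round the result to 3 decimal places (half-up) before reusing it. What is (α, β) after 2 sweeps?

(2.080, 1.880)

Iteration 1:
  α = (-5 - (3)·-2.000) / (-5) = -0.200
  β = (9 - (2)·0.000) / (5) = 1.800
Iteration 2:
  α = (-5 - (3)·1.800) / (-5) = 2.080
  β = (9 - (2)·-0.200) / (5) = 1.880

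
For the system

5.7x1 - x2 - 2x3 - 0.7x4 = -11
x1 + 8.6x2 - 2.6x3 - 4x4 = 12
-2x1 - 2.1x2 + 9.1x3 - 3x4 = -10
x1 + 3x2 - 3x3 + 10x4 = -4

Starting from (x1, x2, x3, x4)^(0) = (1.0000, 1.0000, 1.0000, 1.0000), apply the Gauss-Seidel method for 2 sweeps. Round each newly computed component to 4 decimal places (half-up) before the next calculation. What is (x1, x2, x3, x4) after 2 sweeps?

(-1.8434, 0.9321, -1.6584, -0.9928)

Iteration 1:
  x1 = (-11 - (-1)·1.0000 - (-2)·1.0000 - (-0.7)·1.0000) / (5.7) = -1.2807
  x2 = (12 - (1)·-1.2807 - (-2.6)·1.0000 - (-4)·1.0000) / (8.6) = 2.3117
  x3 = (-10 - (-2)·-1.2807 - (-2.1)·2.3117 - (-3)·1.0000) / (9.1) = -0.5172
  x4 = (-4 - (1)·-1.2807 - (3)·2.3117 - (-3)·-0.5172) / (10) = -1.1206
Iteration 2:
  x1 = (-11 - (-1)·2.3117 - (-2)·-0.5172 - (-0.7)·-1.1206) / (5.7) = -1.8434
  x2 = (12 - (1)·-1.8434 - (-2.6)·-0.5172 - (-4)·-1.1206) / (8.6) = 0.9321
  x3 = (-10 - (-2)·-1.8434 - (-2.1)·0.9321 - (-3)·-1.1206) / (9.1) = -1.6584
  x4 = (-4 - (1)·-1.8434 - (3)·0.9321 - (-3)·-1.6584) / (10) = -0.9928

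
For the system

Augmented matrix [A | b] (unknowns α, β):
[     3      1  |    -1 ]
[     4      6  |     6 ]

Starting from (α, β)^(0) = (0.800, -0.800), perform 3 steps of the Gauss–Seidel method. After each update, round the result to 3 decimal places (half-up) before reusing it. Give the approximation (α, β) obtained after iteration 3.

Iteration 1:
  α = (-1 - (1)·-0.800) / (3) = -0.067
  β = (6 - (4)·-0.067) / (6) = 1.045
Iteration 2:
  α = (-1 - (1)·1.045) / (3) = -0.682
  β = (6 - (4)·-0.682) / (6) = 1.455
Iteration 3:
  α = (-1 - (1)·1.455) / (3) = -0.818
  β = (6 - (4)·-0.818) / (6) = 1.545

(-0.818, 1.545)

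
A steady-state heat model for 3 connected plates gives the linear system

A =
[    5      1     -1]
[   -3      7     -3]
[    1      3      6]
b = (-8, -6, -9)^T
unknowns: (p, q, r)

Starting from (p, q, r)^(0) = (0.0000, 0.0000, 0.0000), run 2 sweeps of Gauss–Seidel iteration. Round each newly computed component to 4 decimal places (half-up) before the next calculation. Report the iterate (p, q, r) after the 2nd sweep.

Iteration 1:
  p = (-8 - (1)·0.0000 - (-1)·0.0000) / (5) = -1.6000
  q = (-6 - (-3)·-1.6000 - (-3)·0.0000) / (7) = -1.5429
  r = (-9 - (1)·-1.6000 - (3)·-1.5429) / (6) = -0.4619
Iteration 2:
  p = (-8 - (1)·-1.5429 - (-1)·-0.4619) / (5) = -1.3838
  q = (-6 - (-3)·-1.3838 - (-3)·-0.4619) / (7) = -1.6482
  r = (-9 - (1)·-1.3838 - (3)·-1.6482) / (6) = -0.4453

(-1.3838, -1.6482, -0.4453)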